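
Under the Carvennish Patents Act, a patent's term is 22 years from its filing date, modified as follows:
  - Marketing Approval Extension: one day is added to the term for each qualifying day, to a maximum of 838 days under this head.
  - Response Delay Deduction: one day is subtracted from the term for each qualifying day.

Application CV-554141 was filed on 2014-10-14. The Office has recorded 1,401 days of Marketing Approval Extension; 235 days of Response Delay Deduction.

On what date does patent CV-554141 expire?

Base term: filing date + 22 years → 14 October 2036.
Marketing Approval Extension: 1401 days claimed exceeds the 838-day cap, so +838 days → 30 January 2039.
Response Delay Deduction: −235 days → 9 June 2038.

2038-06-09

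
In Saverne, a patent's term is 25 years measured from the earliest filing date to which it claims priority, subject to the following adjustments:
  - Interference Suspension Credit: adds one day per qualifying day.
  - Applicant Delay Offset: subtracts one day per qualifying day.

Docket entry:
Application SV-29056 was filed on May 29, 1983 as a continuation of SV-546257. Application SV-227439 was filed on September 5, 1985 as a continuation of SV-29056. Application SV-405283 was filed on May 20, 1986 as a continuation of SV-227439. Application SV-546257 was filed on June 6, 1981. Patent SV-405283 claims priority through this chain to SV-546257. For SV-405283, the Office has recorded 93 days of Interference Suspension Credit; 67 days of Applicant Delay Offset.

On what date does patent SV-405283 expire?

2006-07-02

Earliest priority filing: 6 June 1981.
Base term: 6 June 1981 + 25 years → 6 June 2006.
Interference Suspension Credit: +93 days → 7 September 2006.
Applicant Delay Offset: −67 days → 2 July 2006.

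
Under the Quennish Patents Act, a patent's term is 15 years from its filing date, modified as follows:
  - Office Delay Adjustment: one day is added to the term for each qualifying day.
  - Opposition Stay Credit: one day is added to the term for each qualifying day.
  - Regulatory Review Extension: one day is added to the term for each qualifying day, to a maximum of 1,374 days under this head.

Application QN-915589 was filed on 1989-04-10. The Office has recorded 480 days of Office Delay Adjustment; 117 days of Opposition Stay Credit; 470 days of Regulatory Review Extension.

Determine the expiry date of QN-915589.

Base term: filing date + 15 years → 10 April 2004.
Office Delay Adjustment: +480 days → 3 August 2005.
Opposition Stay Credit: +117 days → 28 November 2005.
Regulatory Review Extension: 470 days (within the 1374-day cap) → +470 days → 13 March 2007.

March 13, 2007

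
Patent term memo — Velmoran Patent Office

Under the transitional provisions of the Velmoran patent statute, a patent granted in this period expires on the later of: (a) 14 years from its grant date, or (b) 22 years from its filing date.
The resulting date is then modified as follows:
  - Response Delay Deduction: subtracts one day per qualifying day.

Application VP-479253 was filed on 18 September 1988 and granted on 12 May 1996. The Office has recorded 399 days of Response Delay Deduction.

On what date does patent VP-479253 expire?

2009-08-15

(a) grant + 14 years → 12 May 2010.
(b) filing + 22 years → 18 September 2010.
Later of the two: 18 September 2010.
Response Delay Deduction: −399 days → 15 August 2009.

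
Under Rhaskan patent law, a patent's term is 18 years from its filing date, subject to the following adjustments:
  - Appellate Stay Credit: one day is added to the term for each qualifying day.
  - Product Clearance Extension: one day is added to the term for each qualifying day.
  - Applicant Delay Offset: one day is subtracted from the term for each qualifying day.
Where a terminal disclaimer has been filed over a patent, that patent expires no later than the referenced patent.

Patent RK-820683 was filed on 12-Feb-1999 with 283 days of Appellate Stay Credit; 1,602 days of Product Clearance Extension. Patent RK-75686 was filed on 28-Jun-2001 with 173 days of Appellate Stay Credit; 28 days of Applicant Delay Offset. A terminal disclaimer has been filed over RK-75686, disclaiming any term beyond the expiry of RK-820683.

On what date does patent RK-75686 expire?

November 20, 2019

Natural term of RK-75686:
  Base: filing + 18 years → 28 June 2019.
  Appellate Stay Credit: +173 days → 18 December 2019.
  Applicant Delay Offset: −28 days → 20 November 2019.
Expiry of referenced patent RK-820683:
  Base: filing + 18 years → 12 February 2017.
  Appellate Stay Credit: +283 days → 22 November 2017.
  Product Clearance Extension: +1602 days → 12 April 2022.
Terminal disclaimer: RK-75686 expires on the earlier of 20 November 2019 and 12 April 2022.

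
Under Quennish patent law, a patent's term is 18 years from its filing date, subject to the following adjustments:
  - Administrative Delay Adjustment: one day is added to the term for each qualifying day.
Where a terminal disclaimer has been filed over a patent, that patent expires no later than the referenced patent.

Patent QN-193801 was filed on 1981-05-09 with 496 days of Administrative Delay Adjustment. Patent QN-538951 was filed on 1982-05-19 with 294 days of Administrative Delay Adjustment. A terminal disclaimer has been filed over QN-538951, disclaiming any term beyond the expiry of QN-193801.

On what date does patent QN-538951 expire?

Natural term of QN-538951:
  Base: filing + 18 years → 19 May 2000.
  Administrative Delay Adjustment: +294 days → 9 March 2001.
Expiry of referenced patent QN-193801:
  Base: filing + 18 years → 9 May 1999.
  Administrative Delay Adjustment: +496 days → 16 September 2000.
Terminal disclaimer: QN-538951 expires on the earlier of 9 March 2001 and 16 September 2000.

2000-09-16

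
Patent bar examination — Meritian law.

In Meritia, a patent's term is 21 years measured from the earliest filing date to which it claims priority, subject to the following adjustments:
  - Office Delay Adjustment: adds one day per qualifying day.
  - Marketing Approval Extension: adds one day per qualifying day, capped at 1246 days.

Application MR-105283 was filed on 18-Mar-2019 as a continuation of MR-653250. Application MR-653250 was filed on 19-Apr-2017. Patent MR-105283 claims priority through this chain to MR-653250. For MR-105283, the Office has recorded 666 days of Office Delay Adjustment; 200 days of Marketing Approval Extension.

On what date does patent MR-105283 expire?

2040-09-01

Earliest priority filing: 19 April 2017.
Base term: 19 April 2017 + 21 years → 19 April 2038.
Office Delay Adjustment: +666 days → 14 February 2040.
Marketing Approval Extension: 200 days (within the 1246-day cap) → +200 days → 1 September 2040.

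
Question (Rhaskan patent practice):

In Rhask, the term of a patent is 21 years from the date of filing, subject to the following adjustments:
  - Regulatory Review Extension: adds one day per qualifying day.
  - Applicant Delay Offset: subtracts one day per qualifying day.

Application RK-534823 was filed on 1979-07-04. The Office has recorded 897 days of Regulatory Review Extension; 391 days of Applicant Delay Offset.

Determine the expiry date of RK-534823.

November 22, 2001

Base term: filing date + 21 years → 4 July 2000.
Regulatory Review Extension: +897 days → 18 December 2002.
Applicant Delay Offset: −391 days → 22 November 2001.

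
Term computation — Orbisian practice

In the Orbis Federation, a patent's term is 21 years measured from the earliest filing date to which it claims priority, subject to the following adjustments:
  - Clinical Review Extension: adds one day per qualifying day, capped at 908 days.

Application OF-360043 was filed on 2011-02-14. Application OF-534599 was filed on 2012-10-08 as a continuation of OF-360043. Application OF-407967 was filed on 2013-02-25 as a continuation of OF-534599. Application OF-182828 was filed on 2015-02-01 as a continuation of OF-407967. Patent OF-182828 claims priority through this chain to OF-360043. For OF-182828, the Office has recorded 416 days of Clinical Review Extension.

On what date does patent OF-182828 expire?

Earliest priority filing: 14 February 2011.
Base term: 14 February 2011 + 21 years → 14 February 2032.
Clinical Review Extension: 416 days (within the 908-day cap) → +416 days → 5 April 2033.

April 5, 2033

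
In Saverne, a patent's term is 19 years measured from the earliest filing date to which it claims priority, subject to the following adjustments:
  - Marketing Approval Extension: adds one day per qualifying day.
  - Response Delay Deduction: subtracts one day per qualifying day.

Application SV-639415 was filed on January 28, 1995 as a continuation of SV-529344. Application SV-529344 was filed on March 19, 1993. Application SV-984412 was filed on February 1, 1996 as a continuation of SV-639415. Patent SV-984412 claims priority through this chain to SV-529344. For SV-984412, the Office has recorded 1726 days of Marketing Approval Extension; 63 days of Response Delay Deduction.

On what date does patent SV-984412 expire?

2016-10-07

Earliest priority filing: 19 March 1993.
Base term: 19 March 1993 + 19 years → 19 March 2012.
Marketing Approval Extension: +1726 days → 9 December 2016.
Response Delay Deduction: −63 days → 7 October 2016.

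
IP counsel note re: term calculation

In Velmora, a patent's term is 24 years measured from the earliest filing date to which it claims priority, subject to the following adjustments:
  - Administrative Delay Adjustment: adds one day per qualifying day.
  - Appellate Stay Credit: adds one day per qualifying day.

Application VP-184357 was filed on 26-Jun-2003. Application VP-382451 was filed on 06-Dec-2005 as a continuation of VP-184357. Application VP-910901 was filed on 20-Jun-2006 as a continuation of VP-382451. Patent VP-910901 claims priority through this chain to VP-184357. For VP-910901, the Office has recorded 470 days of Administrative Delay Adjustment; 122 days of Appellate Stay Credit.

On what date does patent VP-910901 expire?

Earliest priority filing: 26 June 2003.
Base term: 26 June 2003 + 24 years → 26 June 2027.
Administrative Delay Adjustment: +470 days → 8 October 2028.
Appellate Stay Credit: +122 days → 7 February 2029.

February 7, 2029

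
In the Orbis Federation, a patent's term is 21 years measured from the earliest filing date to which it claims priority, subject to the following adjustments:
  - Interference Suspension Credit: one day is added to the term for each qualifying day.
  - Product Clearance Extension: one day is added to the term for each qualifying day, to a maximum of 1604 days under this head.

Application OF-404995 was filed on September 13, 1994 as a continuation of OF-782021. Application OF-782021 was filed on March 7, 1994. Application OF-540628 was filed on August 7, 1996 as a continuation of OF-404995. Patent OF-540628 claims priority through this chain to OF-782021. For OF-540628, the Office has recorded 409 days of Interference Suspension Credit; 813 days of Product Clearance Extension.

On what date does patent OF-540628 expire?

Earliest priority filing: 7 March 1994.
Base term: 7 March 1994 + 21 years → 7 March 2015.
Interference Suspension Credit: +409 days → 19 April 2016.
Product Clearance Extension: 813 days (within the 1604-day cap) → +813 days → 11 July 2018.

2018-07-11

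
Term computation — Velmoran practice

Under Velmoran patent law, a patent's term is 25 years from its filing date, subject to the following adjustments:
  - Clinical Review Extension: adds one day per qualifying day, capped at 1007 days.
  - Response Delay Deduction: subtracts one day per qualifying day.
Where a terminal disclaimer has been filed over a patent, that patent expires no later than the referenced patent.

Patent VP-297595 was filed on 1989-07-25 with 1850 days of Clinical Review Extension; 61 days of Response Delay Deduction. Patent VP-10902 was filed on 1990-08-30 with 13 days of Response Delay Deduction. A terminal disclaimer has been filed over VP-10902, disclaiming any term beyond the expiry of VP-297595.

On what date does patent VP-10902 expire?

Natural term of VP-10902:
  Base: filing + 25 years → 30 August 2015.
  Response Delay Deduction: −13 days → 17 August 2015.
Expiry of referenced patent VP-297595:
  Base: filing + 25 years → 25 July 2014.
  Clinical Review Extension: 1850 days claimed exceeds the 1007-day cap, so +1007 days → 27 April 2017.
  Response Delay Deduction: −61 days → 25 February 2017.
Terminal disclaimer: VP-10902 expires on the earlier of 17 August 2015 and 25 February 2017.

2015-08-17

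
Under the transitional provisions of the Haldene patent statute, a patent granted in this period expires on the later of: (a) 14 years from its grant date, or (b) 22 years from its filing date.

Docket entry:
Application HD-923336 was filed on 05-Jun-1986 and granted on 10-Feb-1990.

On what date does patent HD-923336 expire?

(a) grant + 14 years → 10 February 2004.
(b) filing + 22 years → 5 June 2008.
Later of the two: 5 June 2008.

2008-06-05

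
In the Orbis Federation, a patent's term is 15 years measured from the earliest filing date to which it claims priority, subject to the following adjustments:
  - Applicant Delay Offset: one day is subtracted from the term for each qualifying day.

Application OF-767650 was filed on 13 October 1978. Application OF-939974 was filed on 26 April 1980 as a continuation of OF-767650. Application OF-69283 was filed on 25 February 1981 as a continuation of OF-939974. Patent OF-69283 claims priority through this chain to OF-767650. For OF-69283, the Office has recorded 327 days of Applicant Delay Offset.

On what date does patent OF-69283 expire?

1992-11-20

Earliest priority filing: 13 October 1978.
Base term: 13 October 1978 + 15 years → 13 October 1993.
Applicant Delay Offset: −327 days → 20 November 1992.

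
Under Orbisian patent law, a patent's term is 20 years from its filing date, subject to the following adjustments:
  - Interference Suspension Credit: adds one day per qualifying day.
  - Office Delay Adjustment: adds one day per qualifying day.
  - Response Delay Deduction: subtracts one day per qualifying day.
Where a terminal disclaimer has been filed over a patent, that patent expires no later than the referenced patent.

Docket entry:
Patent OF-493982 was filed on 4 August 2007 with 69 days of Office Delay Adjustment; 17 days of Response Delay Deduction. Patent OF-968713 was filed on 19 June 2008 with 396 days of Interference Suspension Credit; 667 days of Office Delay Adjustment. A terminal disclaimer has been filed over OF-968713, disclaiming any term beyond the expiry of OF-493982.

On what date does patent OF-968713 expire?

September 25, 2027

Natural term of OF-968713:
  Base: filing + 20 years → 19 June 2028.
  Interference Suspension Credit: +396 days → 20 July 2029.
  Office Delay Adjustment: +667 days → 18 May 2031.
Expiry of referenced patent OF-493982:
  Base: filing + 20 years → 4 August 2027.
  Office Delay Adjustment: +69 days → 12 October 2027.
  Response Delay Deduction: −17 days → 25 September 2027.
Terminal disclaimer: OF-968713 expires on the earlier of 18 May 2031 and 25 September 2027.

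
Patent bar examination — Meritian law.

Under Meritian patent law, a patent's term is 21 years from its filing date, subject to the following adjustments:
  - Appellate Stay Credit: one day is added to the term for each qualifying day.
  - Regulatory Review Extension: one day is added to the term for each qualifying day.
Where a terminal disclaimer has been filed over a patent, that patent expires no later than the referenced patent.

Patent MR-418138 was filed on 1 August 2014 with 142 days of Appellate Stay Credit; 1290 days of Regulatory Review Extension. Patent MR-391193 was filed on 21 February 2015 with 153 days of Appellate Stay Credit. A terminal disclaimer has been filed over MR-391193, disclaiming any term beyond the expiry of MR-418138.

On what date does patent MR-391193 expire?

2036-07-23

Natural term of MR-391193:
  Base: filing + 21 years → 21 February 2036.
  Appellate Stay Credit: +153 days → 23 July 2036.
Expiry of referenced patent MR-418138:
  Base: filing + 21 years → 1 August 2035.
  Appellate Stay Credit: +142 days → 21 December 2035.
  Regulatory Review Extension: +1290 days → 3 July 2039.
Terminal disclaimer: MR-391193 expires on the earlier of 23 July 2036 and 3 July 2039.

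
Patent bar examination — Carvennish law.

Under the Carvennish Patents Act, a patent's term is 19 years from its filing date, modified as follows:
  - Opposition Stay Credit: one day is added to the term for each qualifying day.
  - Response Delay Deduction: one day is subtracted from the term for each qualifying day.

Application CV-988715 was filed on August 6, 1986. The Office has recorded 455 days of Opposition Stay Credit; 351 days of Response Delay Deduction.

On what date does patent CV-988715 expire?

Base term: filing date + 19 years → 6 August 2005.
Opposition Stay Credit: +455 days → 4 November 2006.
Response Delay Deduction: −351 days → 18 November 2005.

November 18, 2005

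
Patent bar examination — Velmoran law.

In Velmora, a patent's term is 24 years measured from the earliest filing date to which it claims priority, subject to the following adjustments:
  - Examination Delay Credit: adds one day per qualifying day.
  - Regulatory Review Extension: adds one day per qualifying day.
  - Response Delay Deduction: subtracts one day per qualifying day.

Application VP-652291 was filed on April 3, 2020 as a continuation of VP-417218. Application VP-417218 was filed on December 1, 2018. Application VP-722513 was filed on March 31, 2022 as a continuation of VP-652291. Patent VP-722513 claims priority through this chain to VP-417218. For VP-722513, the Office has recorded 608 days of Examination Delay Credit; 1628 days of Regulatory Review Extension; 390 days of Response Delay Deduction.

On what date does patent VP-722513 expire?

December 21, 2047

Earliest priority filing: 1 December 2018.
Base term: 1 December 2018 + 24 years → 1 December 2042.
Examination Delay Credit: +608 days → 31 July 2044.
Regulatory Review Extension: +1628 days → 14 January 2049.
Response Delay Deduction: −390 days → 21 December 2047.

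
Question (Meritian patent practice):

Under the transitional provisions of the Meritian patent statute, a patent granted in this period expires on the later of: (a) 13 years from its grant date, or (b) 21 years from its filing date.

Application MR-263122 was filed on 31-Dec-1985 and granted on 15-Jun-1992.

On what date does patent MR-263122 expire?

2006-12-31

(a) grant + 13 years → 15 June 2005.
(b) filing + 21 years → 31 December 2006.
Later of the two: 31 December 2006.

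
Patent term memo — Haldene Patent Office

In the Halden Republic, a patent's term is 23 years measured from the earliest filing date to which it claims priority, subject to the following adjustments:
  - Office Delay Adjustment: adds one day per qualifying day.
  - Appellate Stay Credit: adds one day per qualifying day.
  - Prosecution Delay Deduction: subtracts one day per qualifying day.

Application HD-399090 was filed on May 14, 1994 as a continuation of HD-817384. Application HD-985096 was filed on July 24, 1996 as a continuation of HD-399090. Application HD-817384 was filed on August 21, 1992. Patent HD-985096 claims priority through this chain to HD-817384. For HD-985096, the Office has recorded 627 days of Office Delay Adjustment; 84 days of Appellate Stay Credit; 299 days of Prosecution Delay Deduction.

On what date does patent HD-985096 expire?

2016-10-06

Earliest priority filing: 21 August 1992.
Base term: 21 August 1992 + 23 years → 21 August 2015.
Office Delay Adjustment: +627 days → 9 May 2017.
Appellate Stay Credit: +84 days → 1 August 2017.
Prosecution Delay Deduction: −299 days → 6 October 2016.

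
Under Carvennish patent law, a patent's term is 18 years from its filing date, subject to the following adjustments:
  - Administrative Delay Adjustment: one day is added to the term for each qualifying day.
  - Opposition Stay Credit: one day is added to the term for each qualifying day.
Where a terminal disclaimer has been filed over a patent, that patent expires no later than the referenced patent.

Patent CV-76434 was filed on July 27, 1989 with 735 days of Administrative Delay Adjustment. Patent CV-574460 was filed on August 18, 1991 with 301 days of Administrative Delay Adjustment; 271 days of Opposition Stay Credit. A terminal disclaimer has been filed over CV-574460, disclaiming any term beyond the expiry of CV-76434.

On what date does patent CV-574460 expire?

2009-07-31

Natural term of CV-574460:
  Base: filing + 18 years → 18 August 2009.
  Administrative Delay Adjustment: +301 days → 15 June 2010.
  Opposition Stay Credit: +271 days → 13 March 2011.
Expiry of referenced patent CV-76434:
  Base: filing + 18 years → 27 July 2007.
  Administrative Delay Adjustment: +735 days → 31 July 2009.
Terminal disclaimer: CV-574460 expires on the earlier of 13 March 2011 and 31 July 2009.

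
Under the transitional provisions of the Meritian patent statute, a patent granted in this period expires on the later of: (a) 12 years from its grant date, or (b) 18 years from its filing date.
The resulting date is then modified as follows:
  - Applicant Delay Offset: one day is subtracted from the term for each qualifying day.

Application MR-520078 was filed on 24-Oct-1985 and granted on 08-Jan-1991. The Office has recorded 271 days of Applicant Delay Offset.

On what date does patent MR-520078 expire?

(a) grant + 12 years → 8 January 2003.
(b) filing + 18 years → 24 October 2003.
Later of the two: 24 October 2003.
Applicant Delay Offset: −271 days → 26 January 2003.

January 26, 2003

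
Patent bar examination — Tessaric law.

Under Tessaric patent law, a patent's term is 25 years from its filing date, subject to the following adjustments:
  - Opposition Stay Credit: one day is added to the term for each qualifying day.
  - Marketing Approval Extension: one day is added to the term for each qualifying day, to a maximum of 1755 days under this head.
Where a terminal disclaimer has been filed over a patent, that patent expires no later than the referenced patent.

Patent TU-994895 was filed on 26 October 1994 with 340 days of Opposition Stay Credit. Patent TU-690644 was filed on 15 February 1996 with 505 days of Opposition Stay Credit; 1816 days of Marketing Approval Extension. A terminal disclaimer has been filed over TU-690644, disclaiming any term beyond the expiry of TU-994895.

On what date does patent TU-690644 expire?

Natural term of TU-690644:
  Base: filing + 25 years → 15 February 2021.
  Opposition Stay Credit: +505 days → 5 July 2022.
  Marketing Approval Extension: 1816 days claimed exceeds the 1755-day cap, so +1755 days → 25 April 2027.
Expiry of referenced patent TU-994895:
  Base: filing + 25 years → 26 October 2019.
  Opposition Stay Credit: +340 days → 30 September 2020.
Terminal disclaimer: TU-690644 expires on the earlier of 25 April 2027 and 30 September 2020.

September 30, 2020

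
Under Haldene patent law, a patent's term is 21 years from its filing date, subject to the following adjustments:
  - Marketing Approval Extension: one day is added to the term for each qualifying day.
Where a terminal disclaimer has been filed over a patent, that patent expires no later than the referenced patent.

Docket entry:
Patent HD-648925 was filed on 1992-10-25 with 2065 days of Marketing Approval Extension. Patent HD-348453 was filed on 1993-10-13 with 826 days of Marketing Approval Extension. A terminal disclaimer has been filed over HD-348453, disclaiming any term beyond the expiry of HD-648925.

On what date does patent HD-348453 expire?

2017-01-16

Natural term of HD-348453:
  Base: filing + 21 years → 13 October 2014.
  Marketing Approval Extension: +826 days → 16 January 2017.
Expiry of referenced patent HD-648925:
  Base: filing + 21 years → 25 October 2013.
  Marketing Approval Extension: +2065 days → 21 June 2019.
Terminal disclaimer: HD-348453 expires on the earlier of 16 January 2017 and 21 June 2019.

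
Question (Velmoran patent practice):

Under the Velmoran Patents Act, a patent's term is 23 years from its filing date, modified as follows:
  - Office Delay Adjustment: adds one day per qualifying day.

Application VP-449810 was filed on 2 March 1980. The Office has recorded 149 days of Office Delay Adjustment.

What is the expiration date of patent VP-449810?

Base term: filing date + 23 years → 2 March 2003.
Office Delay Adjustment: +149 days → 29 July 2003.

2003-07-29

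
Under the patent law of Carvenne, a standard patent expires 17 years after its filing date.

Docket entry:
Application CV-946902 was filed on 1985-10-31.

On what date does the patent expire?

2002-10-31

Filing date + 17 years → 31 October 2002.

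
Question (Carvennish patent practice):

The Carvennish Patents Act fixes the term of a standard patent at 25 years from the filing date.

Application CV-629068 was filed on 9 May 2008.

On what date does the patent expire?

2033-05-09

Filing date + 25 years → 9 May 2033.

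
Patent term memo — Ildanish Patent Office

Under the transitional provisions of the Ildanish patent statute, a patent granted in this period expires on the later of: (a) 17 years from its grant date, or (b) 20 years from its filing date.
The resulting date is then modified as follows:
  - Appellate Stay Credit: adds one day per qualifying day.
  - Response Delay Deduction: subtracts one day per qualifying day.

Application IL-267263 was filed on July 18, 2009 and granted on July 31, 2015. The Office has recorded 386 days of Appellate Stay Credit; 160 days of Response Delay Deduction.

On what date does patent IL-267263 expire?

March 14, 2033

(a) grant + 17 years → 31 July 2032.
(b) filing + 20 years → 18 July 2029.
Later of the two: 31 July 2032.
Appellate Stay Credit: +386 days → 21 August 2033.
Response Delay Deduction: −160 days → 14 March 2033.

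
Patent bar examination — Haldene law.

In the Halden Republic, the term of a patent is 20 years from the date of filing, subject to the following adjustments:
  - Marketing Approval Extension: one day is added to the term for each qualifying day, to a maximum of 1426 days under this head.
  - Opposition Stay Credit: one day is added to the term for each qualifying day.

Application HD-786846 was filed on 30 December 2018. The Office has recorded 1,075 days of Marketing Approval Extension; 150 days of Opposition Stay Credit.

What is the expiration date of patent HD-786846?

May 8, 2042

Base term: filing date + 20 years → 30 December 2038.
Marketing Approval Extension: 1075 days (within the 1426-day cap) → +1075 days → 9 December 2041.
Opposition Stay Credit: +150 days → 8 May 2042.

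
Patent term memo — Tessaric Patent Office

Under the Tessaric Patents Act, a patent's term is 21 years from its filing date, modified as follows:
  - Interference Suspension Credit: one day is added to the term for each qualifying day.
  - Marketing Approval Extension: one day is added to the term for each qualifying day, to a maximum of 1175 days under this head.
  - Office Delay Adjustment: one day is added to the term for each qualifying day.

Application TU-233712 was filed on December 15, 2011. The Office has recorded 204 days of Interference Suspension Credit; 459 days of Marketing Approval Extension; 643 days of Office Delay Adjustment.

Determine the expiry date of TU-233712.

Base term: filing date + 21 years → 15 December 2032.
Interference Suspension Credit: +204 days → 7 July 2033.
Marketing Approval Extension: 459 days (within the 1175-day cap) → +459 days → 9 October 2034.
Office Delay Adjustment: +643 days → 13 July 2036.

July 13, 2036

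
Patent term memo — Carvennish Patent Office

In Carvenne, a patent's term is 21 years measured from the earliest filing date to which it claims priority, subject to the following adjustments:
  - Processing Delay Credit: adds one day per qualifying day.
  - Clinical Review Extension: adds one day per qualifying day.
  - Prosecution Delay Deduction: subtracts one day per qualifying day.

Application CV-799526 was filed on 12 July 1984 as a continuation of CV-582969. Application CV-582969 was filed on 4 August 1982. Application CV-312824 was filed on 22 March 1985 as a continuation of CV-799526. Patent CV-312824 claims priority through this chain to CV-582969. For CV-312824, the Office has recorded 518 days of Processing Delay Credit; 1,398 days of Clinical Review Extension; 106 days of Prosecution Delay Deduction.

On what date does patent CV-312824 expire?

July 18, 2008

Earliest priority filing: 4 August 1982.
Base term: 4 August 1982 + 21 years → 4 August 2003.
Processing Delay Credit: +518 days → 3 January 2005.
Clinical Review Extension: +1398 days → 1 November 2008.
Prosecution Delay Deduction: −106 days → 18 July 2008.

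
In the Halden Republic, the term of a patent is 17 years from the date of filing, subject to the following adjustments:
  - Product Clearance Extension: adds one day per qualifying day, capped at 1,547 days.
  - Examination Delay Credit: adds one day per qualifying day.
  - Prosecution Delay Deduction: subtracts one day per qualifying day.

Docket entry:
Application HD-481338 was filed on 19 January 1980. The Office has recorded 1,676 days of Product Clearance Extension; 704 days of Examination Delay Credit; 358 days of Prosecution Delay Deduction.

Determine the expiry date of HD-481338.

Base term: filing date + 17 years → 19 January 1997.
Product Clearance Extension: 1676 days claimed exceeds the 1547-day cap, so +1547 days → 15 April 2001.
Examination Delay Credit: +704 days → 20 March 2003.
Prosecution Delay Deduction: −358 days → 27 March 2002.

March 27, 2002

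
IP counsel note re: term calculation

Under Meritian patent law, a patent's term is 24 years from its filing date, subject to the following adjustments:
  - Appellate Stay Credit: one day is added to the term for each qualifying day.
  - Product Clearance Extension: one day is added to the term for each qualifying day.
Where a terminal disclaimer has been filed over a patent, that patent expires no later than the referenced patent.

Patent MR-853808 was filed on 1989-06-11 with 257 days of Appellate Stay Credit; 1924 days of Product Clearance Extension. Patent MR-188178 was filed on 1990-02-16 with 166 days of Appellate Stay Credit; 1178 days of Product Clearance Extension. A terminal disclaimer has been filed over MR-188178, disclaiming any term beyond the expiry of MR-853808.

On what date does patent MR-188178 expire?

Natural term of MR-188178:
  Base: filing + 24 years → 16 February 2014.
  Appellate Stay Credit: +166 days → 1 August 2014.
  Product Clearance Extension: +1178 days → 22 October 2017.
Expiry of referenced patent MR-853808:
  Base: filing + 24 years → 11 June 2013.
  Appellate Stay Credit: +257 days → 23 February 2014.
  Product Clearance Extension: +1924 days → 1 June 2019.
Terminal disclaimer: MR-188178 expires on the earlier of 22 October 2017 and 1 June 2019.

2017-10-22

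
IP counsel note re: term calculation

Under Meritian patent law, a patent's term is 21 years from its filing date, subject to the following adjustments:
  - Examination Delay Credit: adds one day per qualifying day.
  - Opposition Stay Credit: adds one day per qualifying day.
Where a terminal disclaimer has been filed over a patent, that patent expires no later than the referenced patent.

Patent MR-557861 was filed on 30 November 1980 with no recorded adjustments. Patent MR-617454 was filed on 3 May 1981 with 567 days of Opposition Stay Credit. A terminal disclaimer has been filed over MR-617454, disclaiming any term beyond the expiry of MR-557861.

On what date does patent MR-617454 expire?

Natural term of MR-617454:
  Base: filing + 21 years → 3 May 2002.
  Opposition Stay Credit: +567 days → 21 November 2003.
Expiry of referenced patent MR-557861:
  Base: filing + 21 years → 30 November 2001.
Terminal disclaimer: MR-617454 expires on the earlier of 21 November 2003 and 30 November 2001.

2001-11-30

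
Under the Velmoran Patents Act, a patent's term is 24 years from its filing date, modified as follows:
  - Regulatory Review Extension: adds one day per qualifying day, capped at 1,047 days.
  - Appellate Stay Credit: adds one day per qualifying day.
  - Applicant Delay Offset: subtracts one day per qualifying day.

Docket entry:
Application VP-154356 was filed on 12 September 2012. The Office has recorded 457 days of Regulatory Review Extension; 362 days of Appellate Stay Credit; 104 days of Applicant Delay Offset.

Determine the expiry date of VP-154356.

August 28, 2038

Base term: filing date + 24 years → 12 September 2036.
Regulatory Review Extension: 457 days (within the 1047-day cap) → +457 days → 13 December 2037.
Appellate Stay Credit: +362 days → 10 December 2038.
Applicant Delay Offset: −104 days → 28 August 2038.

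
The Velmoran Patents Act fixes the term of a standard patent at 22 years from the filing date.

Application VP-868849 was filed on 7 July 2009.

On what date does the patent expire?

Filing date + 22 years → 7 July 2031.

July 7, 2031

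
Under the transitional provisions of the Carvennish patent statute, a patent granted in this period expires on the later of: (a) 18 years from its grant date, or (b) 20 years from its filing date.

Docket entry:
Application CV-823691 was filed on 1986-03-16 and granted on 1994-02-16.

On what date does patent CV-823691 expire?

(a) grant + 18 years → 16 February 2012.
(b) filing + 20 years → 16 March 2006.
Later of the two: 16 February 2012.

2012-02-16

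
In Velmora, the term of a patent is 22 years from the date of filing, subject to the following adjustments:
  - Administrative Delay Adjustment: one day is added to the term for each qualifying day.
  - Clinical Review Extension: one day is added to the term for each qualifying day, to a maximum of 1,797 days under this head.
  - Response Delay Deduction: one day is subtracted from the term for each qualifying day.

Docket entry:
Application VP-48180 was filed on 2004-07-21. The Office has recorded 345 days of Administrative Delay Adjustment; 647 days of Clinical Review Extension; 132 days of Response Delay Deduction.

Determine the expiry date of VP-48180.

Base term: filing date + 22 years → 21 July 2026.
Administrative Delay Adjustment: +345 days → 1 July 2027.
Clinical Review Extension: 647 days (within the 1797-day cap) → +647 days → 8 April 2029.
Response Delay Deduction: −132 days → 27 November 2028.

November 27, 2028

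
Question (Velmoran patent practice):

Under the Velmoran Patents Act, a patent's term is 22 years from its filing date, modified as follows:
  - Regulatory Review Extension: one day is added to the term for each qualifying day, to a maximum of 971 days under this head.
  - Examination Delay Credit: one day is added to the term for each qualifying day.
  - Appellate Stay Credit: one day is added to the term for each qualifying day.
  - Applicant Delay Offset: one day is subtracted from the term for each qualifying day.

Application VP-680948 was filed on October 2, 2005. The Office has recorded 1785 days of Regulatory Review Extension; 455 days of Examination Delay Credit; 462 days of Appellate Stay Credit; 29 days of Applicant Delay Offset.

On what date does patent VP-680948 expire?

November 3, 2032

Base term: filing date + 22 years → 2 October 2027.
Regulatory Review Extension: 1785 days claimed exceeds the 971-day cap, so +971 days → 30 May 2030.
Examination Delay Credit: +455 days → 28 August 2031.
Appellate Stay Credit: +462 days → 2 December 2032.
Applicant Delay Offset: −29 days → 3 November 2032.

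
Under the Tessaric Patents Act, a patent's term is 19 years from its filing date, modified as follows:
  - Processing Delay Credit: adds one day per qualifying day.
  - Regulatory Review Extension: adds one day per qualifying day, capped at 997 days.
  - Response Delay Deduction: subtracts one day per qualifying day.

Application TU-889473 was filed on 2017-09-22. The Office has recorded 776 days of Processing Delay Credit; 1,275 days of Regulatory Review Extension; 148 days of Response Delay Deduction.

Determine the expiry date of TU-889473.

March 5, 2041

Base term: filing date + 19 years → 22 September 2036.
Processing Delay Credit: +776 days → 7 November 2038.
Regulatory Review Extension: 1275 days claimed exceeds the 997-day cap, so +997 days → 31 July 2041.
Response Delay Deduction: −148 days → 5 March 2041.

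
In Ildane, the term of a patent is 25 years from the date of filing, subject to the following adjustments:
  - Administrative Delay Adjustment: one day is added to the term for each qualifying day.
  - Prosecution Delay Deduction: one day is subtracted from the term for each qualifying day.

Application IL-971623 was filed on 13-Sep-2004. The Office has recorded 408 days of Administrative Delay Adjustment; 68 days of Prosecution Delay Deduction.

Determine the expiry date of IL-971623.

Base term: filing date + 25 years → 13 September 2029.
Administrative Delay Adjustment: +408 days → 26 October 2030.
Prosecution Delay Deduction: −68 days → 19 August 2030.

2030-08-19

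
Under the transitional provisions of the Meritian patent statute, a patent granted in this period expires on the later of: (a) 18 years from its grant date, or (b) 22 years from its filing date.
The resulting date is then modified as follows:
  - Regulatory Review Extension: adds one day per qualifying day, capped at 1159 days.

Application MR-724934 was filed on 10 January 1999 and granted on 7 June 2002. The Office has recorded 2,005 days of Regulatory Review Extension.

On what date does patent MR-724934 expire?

(a) grant + 18 years → 7 June 2020.
(b) filing + 22 years → 10 January 2021.
Later of the two: 10 January 2021.
Regulatory Review Extension: 2005 days claimed exceeds the 1159-day cap, so +1159 days → 14 March 2024.

2024-03-14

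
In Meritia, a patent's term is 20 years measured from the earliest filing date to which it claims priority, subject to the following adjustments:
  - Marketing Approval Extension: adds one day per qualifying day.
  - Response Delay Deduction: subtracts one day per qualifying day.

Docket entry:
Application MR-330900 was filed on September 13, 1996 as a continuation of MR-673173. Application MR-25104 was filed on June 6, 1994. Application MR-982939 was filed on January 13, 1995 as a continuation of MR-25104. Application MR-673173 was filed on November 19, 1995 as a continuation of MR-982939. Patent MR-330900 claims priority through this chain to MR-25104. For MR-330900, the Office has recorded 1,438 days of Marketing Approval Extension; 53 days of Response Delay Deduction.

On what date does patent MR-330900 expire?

March 22, 2018

Earliest priority filing: 6 June 1994.
Base term: 6 June 1994 + 20 years → 6 June 2014.
Marketing Approval Extension: +1438 days → 14 May 2018.
Response Delay Deduction: −53 days → 22 March 2018.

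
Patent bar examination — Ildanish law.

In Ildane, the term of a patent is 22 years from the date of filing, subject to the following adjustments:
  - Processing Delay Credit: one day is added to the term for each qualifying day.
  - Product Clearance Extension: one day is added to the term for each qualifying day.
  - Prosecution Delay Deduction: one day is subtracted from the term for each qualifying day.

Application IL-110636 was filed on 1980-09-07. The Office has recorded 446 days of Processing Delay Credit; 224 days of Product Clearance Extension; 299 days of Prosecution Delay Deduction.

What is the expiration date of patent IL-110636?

September 13, 2003

Base term: filing date + 22 years → 7 September 2002.
Processing Delay Credit: +446 days → 27 November 2003.
Product Clearance Extension: +224 days → 8 July 2004.
Prosecution Delay Deduction: −299 days → 13 September 2003.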